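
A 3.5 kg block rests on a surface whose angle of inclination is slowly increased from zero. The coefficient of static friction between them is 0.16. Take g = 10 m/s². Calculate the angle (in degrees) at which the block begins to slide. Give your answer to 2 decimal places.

9.09°

At the threshold of sliding, static friction is at its maximum μ_s N and exactly balances the weight component along the incline: mg sin θ = μ_s mg cos θ.
Hence tan θ = μ_s = 0.16, so θ = arctan(0.16) = 9.0903°.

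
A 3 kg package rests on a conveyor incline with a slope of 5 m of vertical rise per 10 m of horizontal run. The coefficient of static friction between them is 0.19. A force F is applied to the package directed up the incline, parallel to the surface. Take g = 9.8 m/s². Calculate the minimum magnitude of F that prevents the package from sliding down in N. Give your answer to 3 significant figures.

8.15 N

The normal force is N = mg cos 26.57° = 26.296 N. With F at its minimum the package is on the verge of sliding down, so static friction is at its maximum μ_s N = 0.19 × 26.296 = 4.996 N and acts up the slope.
Equilibrium along the incline: F + μ_s N = mg sin 26.57°, so F = 13.148 − 4.996 = 8.152 N.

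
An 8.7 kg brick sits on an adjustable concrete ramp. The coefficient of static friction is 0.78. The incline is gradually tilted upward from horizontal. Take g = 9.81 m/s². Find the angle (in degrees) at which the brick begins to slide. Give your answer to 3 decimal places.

37.954°

At the threshold of sliding, static friction is at its maximum μ_s N and exactly balances the weight component along the incline: mg sin θ = μ_s mg cos θ.
Hence tan θ = μ_s = 0.78, so θ = arctan(0.78) = 37.9542°.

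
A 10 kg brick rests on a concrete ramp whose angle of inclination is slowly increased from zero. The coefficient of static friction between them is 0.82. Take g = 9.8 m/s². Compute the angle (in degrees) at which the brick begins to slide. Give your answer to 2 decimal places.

At the threshold of sliding, static friction is at its maximum μ_s N and exactly balances the weight component along the incline: mg sin θ = μ_s mg cos θ.
Hence tan θ = μ_s = 0.82, so θ = arctan(0.82) = 39.3518°.

39.35°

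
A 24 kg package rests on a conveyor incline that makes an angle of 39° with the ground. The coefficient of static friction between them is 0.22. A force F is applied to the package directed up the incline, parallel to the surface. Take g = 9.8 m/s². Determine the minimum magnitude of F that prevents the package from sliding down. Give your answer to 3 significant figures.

The normal force is N = mg cos 39° = 182.785 N. With F at its minimum the package is on the verge of sliding down, so static friction is at its maximum μ_s N = 0.22 × 182.785 = 40.213 N and acts up the slope.
Equilibrium along the incline: F + μ_s N = mg sin 39°, so F = 148.016 − 40.213 = 107.803 N.

108 N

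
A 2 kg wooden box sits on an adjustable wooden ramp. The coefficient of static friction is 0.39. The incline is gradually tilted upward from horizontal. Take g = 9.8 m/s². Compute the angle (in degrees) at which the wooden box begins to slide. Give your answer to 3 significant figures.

At the threshold of sliding, static friction is at its maximum μ_s N and exactly balances the weight component along the incline: mg sin θ = μ_s mg cos θ.
Hence tan θ = μ_s = 0.39, so θ = arctan(0.39) = 21.3058°.

21.3°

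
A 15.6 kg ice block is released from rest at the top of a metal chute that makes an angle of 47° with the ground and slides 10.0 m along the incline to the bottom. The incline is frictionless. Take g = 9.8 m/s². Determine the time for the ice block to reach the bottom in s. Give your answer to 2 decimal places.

The weight component along the incline is mg sin 47° = 111.809 N and the normal force is N = mg cos 47° = 104.264 N.
With no friction, a = g sin 47° = 7.1673 m/s².
Starting from rest, L = ½at², so t = √(2L/a) = √(2 × 10.0 / 7.1673) = 1.6705 s.

1.67 s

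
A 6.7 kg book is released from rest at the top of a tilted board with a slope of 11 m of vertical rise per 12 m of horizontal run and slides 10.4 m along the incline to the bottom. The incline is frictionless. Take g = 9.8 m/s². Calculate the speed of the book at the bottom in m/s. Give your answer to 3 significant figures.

The weight component along the incline is mg sin 42.51° = 44.368 N and the normal force is N = mg cos 42.51° = 48.402 N.
With no friction, a = g sin 42.51° = 6.6221 m/s².
Starting from rest over a distance of 10.4 m, v² = 2aL = 2 × 6.6221 × 10.4 = 137.7397, so v = 11.7363 m/s.

11.7 m/s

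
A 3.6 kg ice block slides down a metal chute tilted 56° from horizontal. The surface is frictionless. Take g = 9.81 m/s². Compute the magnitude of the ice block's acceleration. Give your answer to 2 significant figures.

Resolving the weight along the incline: the component pulling the ice block down the slope is mg sin 56° = 3.6 × 9.81 × 0.8290 = 29.277 N, and the normal force is N = mg cos 56° = 3.6 × 9.81 × 0.5592 = 19.749 N.
With no friction the net force along the incline is 29.277 N, so a = g sin 56° = 29.277 / 3.6 = 8.1325 m/s².

8.1 m/s²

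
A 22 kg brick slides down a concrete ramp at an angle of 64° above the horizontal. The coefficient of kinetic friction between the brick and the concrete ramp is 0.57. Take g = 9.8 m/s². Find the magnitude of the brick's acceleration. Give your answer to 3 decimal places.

6.359 m/s²

Resolving the weight along the incline: the component pulling the brick down the slope is mg sin 64° = 22 × 9.8 × 0.8988 = 193.781 N, and the normal force is N = mg cos 64° = 22 × 9.8 × 0.4384 = 94.519 N.
Kinetic friction acts up the slope with magnitude f = μN = 0.57 × 94.519 = 53.876 N.
Net force along the incline is 193.781 − 53.876 = 139.905 N, so a = 139.905 / 22 = 6.3593 m/s².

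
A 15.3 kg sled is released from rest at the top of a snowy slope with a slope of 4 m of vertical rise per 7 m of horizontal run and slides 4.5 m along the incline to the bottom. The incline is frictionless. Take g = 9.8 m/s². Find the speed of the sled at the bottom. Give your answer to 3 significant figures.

The weight component along the incline is mg sin 29.74° = 74.391 N and the normal force is N = mg cos 29.74° = 130.184 N.
With no friction, a = g sin 29.74° = 4.8622 m/s².
Starting from rest over a distance of 4.5 m, v² = 2aL = 2 × 4.8622 × 4.5 = 43.7598, so v = 6.6151 m/s.

6.62 m/s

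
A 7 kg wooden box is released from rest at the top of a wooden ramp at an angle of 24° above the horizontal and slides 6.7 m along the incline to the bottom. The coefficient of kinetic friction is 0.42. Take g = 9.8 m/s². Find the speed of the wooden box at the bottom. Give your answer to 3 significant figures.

1.74 m/s

The weight component along the incline is mg sin 24° = 27.902 N and the normal force is N = mg cos 24° = 62.669 N.
Friction up the slope is f = μN = 0.42 × 62.669 = 26.321 N, so the net downslope force is 27.902 − 26.321 = 1.581 N and a = 1.581 / 7 = 0.2259 m/s².
Starting from rest over a distance of 6.7 m, v² = 2aL = 2 × 0.2259 × 6.7 = 3.0271, so v = 1.7399 m/s.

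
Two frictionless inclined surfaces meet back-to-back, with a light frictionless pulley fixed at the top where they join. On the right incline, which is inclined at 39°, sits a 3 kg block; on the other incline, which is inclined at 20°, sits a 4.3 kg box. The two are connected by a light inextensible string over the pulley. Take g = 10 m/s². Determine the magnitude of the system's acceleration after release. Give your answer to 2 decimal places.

0.57 m/s²

Resolve each weight along its own incline: the 3 kg mass has component 3 × 10 × sin 39° = 18.880 N down its slope, and the 4.3 kg mass has 4.3 × 10 × sin 20° = 14.707 N down its slope.
The 3 kg side's 18.880 N exceeds the other side's 14.707 N, so that mass slides down and the 4.3 kg mass slides up. Taking that direction as positive, Newton's second law for the whole system gives 18.880 − 14.707 = (3 + 4.3) a, so a = 4.173 / 7.3 = 0.5716 m/s².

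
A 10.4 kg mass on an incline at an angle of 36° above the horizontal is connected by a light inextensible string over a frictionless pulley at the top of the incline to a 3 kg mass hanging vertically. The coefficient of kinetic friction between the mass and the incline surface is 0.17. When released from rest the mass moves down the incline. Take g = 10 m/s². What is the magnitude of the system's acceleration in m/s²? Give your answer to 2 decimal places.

For the mass on the incline: the weight component along the slope is m₁g sin 36° = 10.4 × 10 × 0.5878 = 61.131 N and the normal force is N = m₁g cos 36° = 84.138 N.
Kinetic friction opposes the mass's motion down the incline: f = μN = 0.17 × 84.138 = 14.303 N acting up the slope.
Newton's second law for the mass (down-slope positive): 61.131 − 14.303 − T = 10.4 a. For the hanging mass (upward positive): T − 3 × 10 = 3 a.
Adding the two equations eliminates T: 16.828 = 13.4 a, so a = 1.2558 m/s².

1.26 m/s²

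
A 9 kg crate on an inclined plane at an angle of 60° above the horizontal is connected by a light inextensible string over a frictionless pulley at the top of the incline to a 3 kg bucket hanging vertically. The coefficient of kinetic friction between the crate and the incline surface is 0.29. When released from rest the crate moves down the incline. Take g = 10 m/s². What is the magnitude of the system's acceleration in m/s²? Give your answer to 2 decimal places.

2.91 m/s²

For the crate on the incline: the weight component along the slope is m₁g sin 60° = 9 × 10 × 0.8660 = 77.940 N and the normal force is N = m₁g cos 60° = 45.000 N.
Kinetic friction opposes the crate's motion down the incline: f = μN = 0.29 × 45.000 = 13.050 N acting up the slope.
Newton's second law for the crate (down-slope positive): 77.940 − 13.050 − T = 9 a. For the hanging bucket (upward positive): T − 3 × 10 = 3 a.
Adding the two equations eliminates T: 34.890 = 12 a, so a = 2.9075 m/s².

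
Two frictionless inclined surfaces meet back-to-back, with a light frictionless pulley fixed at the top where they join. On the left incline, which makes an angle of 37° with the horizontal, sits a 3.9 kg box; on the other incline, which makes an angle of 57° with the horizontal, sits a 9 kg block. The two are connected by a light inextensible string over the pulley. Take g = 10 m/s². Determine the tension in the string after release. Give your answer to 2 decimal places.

Resolve each weight along its own incline: the 3.9 kg mass has component 3.9 × 10 × sin 37° = 23.471 N down its slope, and the 9 kg mass has 9 × 10 × sin 57° = 75.480 N down its slope.
The 9 kg side's 75.480 N exceeds the other side's 23.471 N, so that mass slides down and the 3.9 kg mass slides up. Taking that direction as positive, Newton's second law for the whole system gives 75.480 − 23.471 = (3.9 + 9) a, so a = 52.009 / 12.9 = 4.0317 m/s².
For the 3.9 kg mass (up-slope positive): T − 23.471 = 3.9 × 4.0317, so T = 39.195 N.

39.19 N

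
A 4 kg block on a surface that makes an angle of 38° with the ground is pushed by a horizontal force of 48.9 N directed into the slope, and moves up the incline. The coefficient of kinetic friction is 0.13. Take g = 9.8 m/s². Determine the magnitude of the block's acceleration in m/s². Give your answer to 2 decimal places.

The horizontal push has components F cos 38° = 48.9 × 0.7880 = 38.533 N up the incline and F sin 38° = 48.9 × 0.6157 = 30.108 N pressing into the surface.
The normal force is therefore N = mg cos 38° + F sin 38° = 30.890 + 30.108 = 60.998 N, and kinetic friction down the slope is μN = 0.13 × 60.998 = 7.930 N.
Along the incline: F cos 38° − mg sin 38° − μN = ma, so 38.533 − 24.135 − 7.930 = 4 a, giving a = 1.6170 m/s².

1.62 m/s²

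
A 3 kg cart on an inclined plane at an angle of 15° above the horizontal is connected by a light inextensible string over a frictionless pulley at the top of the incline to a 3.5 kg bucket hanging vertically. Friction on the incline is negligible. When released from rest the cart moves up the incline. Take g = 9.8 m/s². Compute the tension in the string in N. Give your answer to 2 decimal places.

19.93 N

For the cart on the incline: the weight component along the slope is m₁g sin 15° = 3 × 9.8 × 0.2588 = 7.609 N and the normal force is N = m₁g cos 15° = 28.398 N.
Newton's second law for the cart (up-slope positive): T − 7.609 = 3 a. For the hanging bucket (downward positive): 3.5 × 9.8 − T = 3.5 a.
Adding the two equations eliminates T: 26.691 = 6.5 a, so a = 4.1063 m/s².
Then from the hanging bucket's equation, T = 3.5 × (9.8 − 4.1063) = 19.928 N.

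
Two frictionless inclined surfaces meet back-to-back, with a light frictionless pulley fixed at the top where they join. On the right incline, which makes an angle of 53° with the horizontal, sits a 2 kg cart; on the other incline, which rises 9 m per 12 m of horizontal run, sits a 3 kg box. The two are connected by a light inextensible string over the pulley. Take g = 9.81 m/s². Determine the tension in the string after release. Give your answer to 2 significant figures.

Resolve each weight along its own incline: the 2 kg mass has component 2 × 9.81 × sin 53° = 15.669 N down its slope, and the 3 kg mass has 3 × 9.81 × sin 36.87° = 17.658 N down its slope.
The 3 kg side's 17.658 N exceeds the other side's 15.669 N, so that mass slides down and the 2 kg mass slides up. Taking that direction as positive, Newton's second law for the whole system gives 17.658 − 15.669 = (2 + 3) a, so a = 1.989 / 5 = 0.3978 m/s².
For the 2 kg mass (up-slope positive): T − 15.669 = 2 × 0.3978, so T = 16.465 N.

16 N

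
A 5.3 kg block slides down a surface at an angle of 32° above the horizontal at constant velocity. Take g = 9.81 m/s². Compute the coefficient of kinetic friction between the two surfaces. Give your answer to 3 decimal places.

At constant velocity the net force along the incline is zero: mg sin 32° = μ mg cos 32°.
So μ = tan 32° = 0.5299 / 0.8480 = 0.6249.

0.625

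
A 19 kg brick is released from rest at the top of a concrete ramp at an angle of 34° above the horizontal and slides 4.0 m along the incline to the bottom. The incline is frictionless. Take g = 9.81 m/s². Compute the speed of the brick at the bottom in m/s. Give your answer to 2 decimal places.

6.62 m/s

The weight component along the incline is mg sin 34° = 104.228 N and the normal force is N = mg cos 34° = 154.524 N.
With no friction, a = g sin 34° = 5.4857 m/s².
Starting from rest over a distance of 4.0 m, v² = 2aL = 2 × 5.4857 × 4.0 = 43.8856, so v = 6.6246 m/s.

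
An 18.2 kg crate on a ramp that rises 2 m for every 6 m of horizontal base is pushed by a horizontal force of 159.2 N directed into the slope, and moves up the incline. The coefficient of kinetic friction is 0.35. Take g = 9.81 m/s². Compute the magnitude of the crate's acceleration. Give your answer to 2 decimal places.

0.97 m/s²

The horizontal push has components F cos 18.43° = 159.2 × 0.9487 = 151.033 N up the incline and F sin 18.43° = 159.2 × 0.3162 = 50.339 N pressing into the surface.
The normal force is therefore N = mg cos 18.43° + F sin 18.43° = 169.383 + 50.339 = 219.722 N, and kinetic friction down the slope is μN = 0.35 × 219.722 = 76.903 N.
Along the incline: F cos 18.43° − mg sin 18.43° − μN = ma, so 151.033 − 56.455 − 76.903 = 18.2 a, giving a = 0.9712 m/s².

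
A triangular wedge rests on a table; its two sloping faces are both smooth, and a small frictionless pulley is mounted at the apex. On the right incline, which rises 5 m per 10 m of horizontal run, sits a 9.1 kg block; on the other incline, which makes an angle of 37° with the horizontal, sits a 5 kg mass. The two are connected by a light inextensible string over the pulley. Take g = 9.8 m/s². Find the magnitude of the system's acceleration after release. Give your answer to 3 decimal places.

Resolve each weight along its own incline: the 9.1 kg mass has component 9.1 × 9.8 × sin 26.57° = 39.883 N down its slope, and the 5 kg mass has 5 × 9.8 × sin 37° = 29.489 N down its slope.
The 9.1 kg side's 39.883 N exceeds the other side's 29.489 N, so that mass slides down and the 5 kg mass slides up. Taking that direction as positive, Newton's second law for the whole system gives 39.883 − 29.489 = (9.1 + 5) a, so a = 10.394 / 14.1 = 0.7372 m/s².

0.737 m/s²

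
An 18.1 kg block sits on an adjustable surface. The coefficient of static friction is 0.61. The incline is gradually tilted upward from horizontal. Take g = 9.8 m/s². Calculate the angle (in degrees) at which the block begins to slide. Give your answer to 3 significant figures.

31.4°

At the threshold of sliding, static friction is at its maximum μ_s N and exactly balances the weight component along the incline: mg sin θ = μ_s mg cos θ.
Hence tan θ = μ_s = 0.61, so θ = arctan(0.61) = 31.3832°.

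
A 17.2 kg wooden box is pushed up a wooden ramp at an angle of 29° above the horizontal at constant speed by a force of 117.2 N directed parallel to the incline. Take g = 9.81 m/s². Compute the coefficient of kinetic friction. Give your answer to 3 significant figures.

At constant speed ΣF = 0 along the incline. The applied 117.2 N acts up the slope; the weight component mg sin 29° = 81.803 N and kinetic friction μN both act down the slope.
So 117.2 = 81.803 + μ × 147.576, giving μ = (117.2 − 81.803) / 147.576 = 0.2399.

0.240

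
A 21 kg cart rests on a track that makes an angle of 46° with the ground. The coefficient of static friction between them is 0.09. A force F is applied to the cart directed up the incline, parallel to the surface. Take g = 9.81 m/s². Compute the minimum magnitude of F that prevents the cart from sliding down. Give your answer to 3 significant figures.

135 N

The normal force is N = mg cos 46° = 143.107 N. With F at its minimum the cart is on the verge of sliding down, so static friction is at its maximum μ_s N = 0.09 × 143.107 = 12.880 N and acts up the slope.
Equilibrium along the incline: F + μ_s N = mg sin 46°, so F = 148.191 − 12.880 = 135.311 N.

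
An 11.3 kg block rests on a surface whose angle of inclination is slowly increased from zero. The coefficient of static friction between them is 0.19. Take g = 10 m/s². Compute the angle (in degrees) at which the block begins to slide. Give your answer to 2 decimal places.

10.76°

At the threshold of sliding, static friction is at its maximum μ_s N and exactly balances the weight component along the incline: mg sin θ = μ_s mg cos θ.
Hence tan θ = μ_s = 0.19, so θ = arctan(0.19) = 10.7580°.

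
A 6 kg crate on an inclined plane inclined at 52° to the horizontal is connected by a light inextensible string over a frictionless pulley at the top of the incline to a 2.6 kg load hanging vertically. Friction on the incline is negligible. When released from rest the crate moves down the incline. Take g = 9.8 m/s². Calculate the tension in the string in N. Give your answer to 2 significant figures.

For the crate on the incline: the weight component along the slope is m₁g sin 52° = 6 × 9.8 × 0.7880 = 46.334 N and the normal force is N = m₁g cos 52° = 36.201 N.
Newton's second law for the crate (down-slope positive): 46.334 − T = 6 a. For the hanging load (upward positive): T − 2.6 × 9.8 = 2.6 a.
Adding the two equations eliminates T: 20.854 = 8.6 a, so a = 2.4249 m/s².
Then from the hanging load's equation, T = 2.6 × (9.8 + 2.4249) = 31.785 N.

32 N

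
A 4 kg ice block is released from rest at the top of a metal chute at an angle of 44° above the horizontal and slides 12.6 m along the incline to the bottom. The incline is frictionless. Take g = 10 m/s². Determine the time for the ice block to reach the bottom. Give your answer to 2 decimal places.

1.90 s

The weight component along the incline is mg sin 44° = 27.786 N and the normal force is N = mg cos 44° = 28.774 N.
With no friction, a = g sin 44° = 6.9466 m/s².
Starting from rest, L = ½at², so t = √(2L/a) = √(2 × 12.6 / 6.9466) = 1.9046 s.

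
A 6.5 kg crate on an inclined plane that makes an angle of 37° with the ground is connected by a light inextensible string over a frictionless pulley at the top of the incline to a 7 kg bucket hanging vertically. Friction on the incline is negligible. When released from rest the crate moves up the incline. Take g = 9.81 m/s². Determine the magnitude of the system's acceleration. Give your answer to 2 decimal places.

For the crate on the incline: the weight component along the slope is m₁g sin 37° = 6.5 × 9.81 × 0.6018 = 38.374 N and the normal force is N = m₁g cos 37° = 50.925 N.
Newton's second law for the crate (up-slope positive): T − 38.374 = 6.5 a. For the hanging bucket (downward positive): 7 × 9.81 − T = 7 a.
Adding the two equations eliminates T: 30.296 = 13.5 a, so a = 2.2441 m/s².

2.24 m/s²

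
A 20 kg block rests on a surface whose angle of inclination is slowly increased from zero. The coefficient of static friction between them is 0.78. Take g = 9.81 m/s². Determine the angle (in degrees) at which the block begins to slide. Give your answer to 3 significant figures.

At the threshold of sliding, static friction is at its maximum μ_s N and exactly balances the weight component along the incline: mg sin θ = μ_s mg cos θ.
Hence tan θ = μ_s = 0.78, so θ = arctan(0.78) = 37.9542°.

38.0°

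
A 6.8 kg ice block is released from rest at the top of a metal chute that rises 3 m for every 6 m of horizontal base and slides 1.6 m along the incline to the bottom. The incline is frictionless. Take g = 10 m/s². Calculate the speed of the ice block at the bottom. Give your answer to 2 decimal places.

3.78 m/s

The weight component along the incline is mg sin 26.57° = 30.411 N and the normal force is N = mg cos 26.57° = 60.821 N.
With no friction, a = g sin 26.57° = 4.4721 m/s².
Starting from rest over a distance of 1.6 m, v² = 2aL = 2 × 4.4721 × 1.6 = 14.3107, so v = 3.7829 m/s.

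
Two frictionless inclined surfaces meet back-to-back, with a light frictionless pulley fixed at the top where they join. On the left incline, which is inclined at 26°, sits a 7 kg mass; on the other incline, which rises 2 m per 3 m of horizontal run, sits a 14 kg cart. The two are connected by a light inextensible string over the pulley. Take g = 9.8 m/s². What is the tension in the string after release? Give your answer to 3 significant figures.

Resolve each weight along its own incline: the 7 kg mass has component 7 × 9.8 × sin 26° = 30.072 N down its slope, and the 14 kg mass has 14 × 9.8 × sin 33.69° = 76.105 N down its slope.
The 14 kg side's 76.105 N exceeds the other side's 30.072 N, so that mass slides down and the 7 kg mass slides up. Taking that direction as positive, Newton's second law for the whole system gives 76.105 − 30.072 = (7 + 14) a, so a = 46.033 / 21 = 2.1920 m/s².
For the 7 kg mass (up-slope positive): T − 30.072 = 7 × 2.1920, so T = 45.416 N.

45.4 N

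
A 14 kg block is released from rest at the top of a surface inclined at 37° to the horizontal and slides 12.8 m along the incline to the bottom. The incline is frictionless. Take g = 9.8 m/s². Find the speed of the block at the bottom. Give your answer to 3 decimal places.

12.288 m/s

The weight component along the incline is mg sin 37° = 82.569 N and the normal force is N = mg cos 37° = 109.573 N.
With no friction, a = g sin 37° = 5.8978 m/s².
Starting from rest over a distance of 12.8 m, v² = 2aL = 2 × 5.8978 × 12.8 = 150.9837, so v = 12.2875 m/s.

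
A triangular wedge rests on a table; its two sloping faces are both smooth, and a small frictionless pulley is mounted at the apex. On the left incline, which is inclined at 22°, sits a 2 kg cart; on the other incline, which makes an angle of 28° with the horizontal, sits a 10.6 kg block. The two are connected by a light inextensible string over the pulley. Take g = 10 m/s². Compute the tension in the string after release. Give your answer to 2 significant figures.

Resolve each weight along its own incline: the 2 kg mass has component 2 × 10 × sin 22° = 7.492 N down its slope, and the 10.6 kg mass has 10.6 × 10 × sin 28° = 49.764 N down its slope.
The 10.6 kg side's 49.764 N exceeds the other side's 7.492 N, so that mass slides down and the 2 kg mass slides up. Taking that direction as positive, Newton's second law for the whole system gives 49.764 − 7.492 = (2 + 10.6) a, so a = 42.272 / 12.6 = 3.3549 m/s².
For the 2 kg mass (up-slope positive): T − 7.492 = 2 × 3.3549, so T = 14.202 N.

14 N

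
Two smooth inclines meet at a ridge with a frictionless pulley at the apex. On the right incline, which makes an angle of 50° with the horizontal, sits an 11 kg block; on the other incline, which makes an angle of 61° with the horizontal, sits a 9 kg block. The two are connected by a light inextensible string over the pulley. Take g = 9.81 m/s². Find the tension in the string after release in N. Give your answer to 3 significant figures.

Resolve each weight along its own incline: the 11 kg mass has component 11 × 9.81 × sin 50° = 82.664 N down its slope, and the 9 kg mass has 9 × 9.81 × sin 61° = 77.220 N down its slope.
The 11 kg side's 82.664 N exceeds the other side's 77.220 N, so that mass slides down and the 9 kg mass slides up. Taking that direction as positive, Newton's second law for the whole system gives 82.664 − 77.220 = (11 + 9) a, so a = 5.444 / 20 = 0.2722 m/s².
For the 9 kg mass (up-slope positive): T − 77.220 = 9 × 0.2722, so T = 79.670 N.

79.7 N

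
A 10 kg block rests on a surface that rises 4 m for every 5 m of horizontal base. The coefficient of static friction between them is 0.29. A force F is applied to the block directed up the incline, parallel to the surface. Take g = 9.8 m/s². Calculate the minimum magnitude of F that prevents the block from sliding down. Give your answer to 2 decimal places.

39.03 N

The normal force is N = mg cos 38.66° = 76.525 N. With F at its minimum the block is on the verge of sliding down, so static friction is at its maximum μ_s N = 0.29 × 76.525 = 22.192 N and acts up the slope.
Equilibrium along the incline: F + μ_s N = mg sin 38.66°, so F = 61.220 − 22.192 = 39.028 N.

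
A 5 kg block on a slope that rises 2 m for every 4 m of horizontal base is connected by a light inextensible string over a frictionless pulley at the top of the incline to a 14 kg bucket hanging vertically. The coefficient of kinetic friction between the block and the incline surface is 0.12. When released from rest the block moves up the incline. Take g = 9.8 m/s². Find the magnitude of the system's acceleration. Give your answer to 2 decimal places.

For the block on the incline: the weight component along the slope is m₁g sin 26.57° = 5 × 9.8 × 0.4472 = 21.913 N and the normal force is N = m₁g cos 26.57° = 43.827 N.
Kinetic friction opposes the block's motion up the incline: f = μN = 0.12 × 43.827 = 5.259 N acting down the slope.
Newton's second law for the block (up-slope positive): T − 21.913 − 5.259 = 5 a. For the hanging bucket (downward positive): 14 × 9.8 − T = 14 a.
Adding the two equations eliminates T: 110.028 = 19 a, so a = 5.7909 m/s².

5.79 m/s²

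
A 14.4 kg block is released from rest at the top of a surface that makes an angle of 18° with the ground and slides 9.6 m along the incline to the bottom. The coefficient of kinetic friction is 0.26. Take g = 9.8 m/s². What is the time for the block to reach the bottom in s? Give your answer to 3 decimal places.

The weight component along the incline is mg sin 18° = 43.608 N and the normal force is N = mg cos 18° = 134.213 N.
Friction up the slope is f = μN = 0.26 × 134.213 = 34.895 N, so the net downslope force is 43.608 − 34.895 = 8.713 N and a = 8.713 / 14.4 = 0.6051 m/s².
Starting from rest, L = ½at², so t = √(2L/a) = √(2 × 9.6 / 0.6051) = 5.6330 s.

5.633 s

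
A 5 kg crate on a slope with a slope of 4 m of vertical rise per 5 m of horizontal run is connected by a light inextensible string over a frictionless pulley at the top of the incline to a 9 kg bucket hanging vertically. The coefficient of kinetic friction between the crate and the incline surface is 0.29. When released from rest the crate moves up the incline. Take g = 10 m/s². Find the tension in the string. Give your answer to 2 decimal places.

59.50 N

For the crate on the incline: the weight component along the slope is m₁g sin 38.66° = 5 × 10 × 0.6247 = 31.235 N and the normal force is N = m₁g cos 38.66° = 39.043 N.
Kinetic friction opposes the crate's motion up the incline: f = μN = 0.29 × 39.043 = 11.322 N acting down the slope.
Newton's second law for the crate (up-slope positive): T − 31.235 − 11.322 = 5 a. For the hanging bucket (downward positive): 9 × 10 − T = 9 a.
Adding the two equations eliminates T: 47.443 = 14 a, so a = 3.3888 m/s².
Then from the hanging bucket's equation, T = 9 × (10 − 3.3888) = 59.501 N.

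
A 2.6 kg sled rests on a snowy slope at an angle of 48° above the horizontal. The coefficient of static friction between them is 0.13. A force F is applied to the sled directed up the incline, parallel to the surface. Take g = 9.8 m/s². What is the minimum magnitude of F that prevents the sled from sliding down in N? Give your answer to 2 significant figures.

17 N

The normal force is N = mg cos 48° = 17.049 N. With F at its minimum the sled is on the verge of sliding down, so static friction is at its maximum μ_s N = 0.13 × 17.049 = 2.216 N and acts up the slope.
Equilibrium along the incline: F + μ_s N = mg sin 48°, so F = 18.935 − 2.216 = 16.719 N.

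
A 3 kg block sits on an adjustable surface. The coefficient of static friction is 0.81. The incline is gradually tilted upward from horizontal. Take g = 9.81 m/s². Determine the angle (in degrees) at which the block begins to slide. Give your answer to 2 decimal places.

At the threshold of sliding, static friction is at its maximum μ_s N and exactly balances the weight component along the incline: mg sin θ = μ_s mg cos θ.
Hence tan θ = μ_s = 0.81, so θ = arctan(0.81) = 39.0075°.

39.01°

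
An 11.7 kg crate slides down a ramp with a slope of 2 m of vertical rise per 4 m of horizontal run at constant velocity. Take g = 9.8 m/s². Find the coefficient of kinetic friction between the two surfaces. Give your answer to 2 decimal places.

0.50

At constant velocity the net force along the incline is zero: mg sin 26.57° = μ mg cos 26.57°.
So μ = tan 26.57° = 0.4472 / 0.8944 = 0.5000.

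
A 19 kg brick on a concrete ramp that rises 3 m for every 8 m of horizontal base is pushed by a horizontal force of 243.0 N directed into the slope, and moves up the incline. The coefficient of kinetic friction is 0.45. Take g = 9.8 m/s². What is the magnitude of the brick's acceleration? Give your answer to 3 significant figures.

2.38 m/s²

The horizontal push has components F cos 20.56° = 243.0 × 0.9363 = 227.521 N up the incline and F sin 20.56° = 243.0 × 0.3511 = 85.317 N pressing into the surface.
The normal force is therefore N = mg cos 20.56° + F sin 20.56° = 174.339 + 85.317 = 259.656 N, and kinetic friction down the slope is μN = 0.45 × 259.656 = 116.845 N.
Along the incline: F cos 20.56° − mg sin 20.56° − μN = ma, so 227.521 − 65.375 − 116.845 = 19 a, giving a = 2.3843 m/s².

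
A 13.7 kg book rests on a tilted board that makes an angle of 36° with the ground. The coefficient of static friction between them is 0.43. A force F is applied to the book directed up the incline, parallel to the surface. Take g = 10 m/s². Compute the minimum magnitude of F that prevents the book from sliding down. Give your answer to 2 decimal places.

The normal force is N = mg cos 36° = 110.835 N. With F at its minimum the book is on the verge of sliding down, so static friction is at its maximum μ_s N = 0.43 × 110.835 = 47.659 N and acts up the slope.
Equilibrium along the incline: F + μ_s N = mg sin 36°, so F = 80.527 − 47.659 = 32.868 N.

32.87 N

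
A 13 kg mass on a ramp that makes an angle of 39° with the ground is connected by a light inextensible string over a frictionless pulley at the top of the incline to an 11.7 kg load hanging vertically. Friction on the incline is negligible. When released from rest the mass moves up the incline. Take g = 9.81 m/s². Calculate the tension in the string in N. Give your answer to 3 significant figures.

For the mass on the incline: the weight component along the slope is m₁g sin 39° = 13 × 9.81 × 0.6293 = 80.255 N and the normal force is N = m₁g cos 39° = 99.109 N.
Newton's second law for the mass (up-slope positive): T − 80.255 = 13 a. For the hanging load (downward positive): 11.7 × 9.81 − T = 11.7 a.
Adding the two equations eliminates T: 34.522 = 24.7 a, so a = 1.3977 m/s².
Then from the hanging load's equation, T = 11.7 × (9.81 − 1.3977) = 98.424 N.

98.4 N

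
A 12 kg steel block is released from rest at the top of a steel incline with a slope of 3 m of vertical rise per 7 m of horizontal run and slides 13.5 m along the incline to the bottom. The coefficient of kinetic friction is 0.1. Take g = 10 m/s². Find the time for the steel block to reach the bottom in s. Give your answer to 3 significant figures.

The weight component along the incline is mg sin 23.20° = 47.270 N and the normal force is N = mg cos 23.20° = 110.297 N.
Friction up the slope is f = μN = 0.1 × 110.297 = 11.030 N, so the net downslope force is 47.270 − 11.030 = 36.240 N and a = 36.240 / 12 = 3.0200 m/s².
Starting from rest, L = ½at², so t = √(2L/a) = √(2 × 13.5 / 3.0200) = 2.9900 s.

2.99 s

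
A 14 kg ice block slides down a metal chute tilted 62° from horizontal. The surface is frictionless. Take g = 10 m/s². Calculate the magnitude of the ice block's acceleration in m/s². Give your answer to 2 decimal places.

8.83 m/s²

Resolving the weight along the incline: the component pulling the ice block down the slope is mg sin 62° = 14 × 10 × 0.8829 = 123.606 N, and the normal force is N = mg cos 62° = 14 × 10 × 0.4695 = 65.730 N.
With no friction the net force along the incline is 123.606 N, so a = g sin 62° = 123.606 / 14 = 8.8290 m/s².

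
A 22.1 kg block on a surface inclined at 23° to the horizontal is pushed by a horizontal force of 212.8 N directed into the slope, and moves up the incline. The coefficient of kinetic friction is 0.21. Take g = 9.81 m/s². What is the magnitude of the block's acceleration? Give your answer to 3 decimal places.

2.344 m/s²

The horizontal push has components F cos 23° = 212.8 × 0.9205 = 195.882 N up the incline and F sin 23° = 212.8 × 0.3907 = 83.141 N pressing into the surface.
The normal force is therefore N = mg cos 23° + F sin 23° = 199.565 + 83.141 = 282.706 N, and kinetic friction down the slope is μN = 0.21 × 282.706 = 59.368 N.
Along the incline: F cos 23° − mg sin 23° − μN = ma, so 195.882 − 84.704 − 59.368 = 22.1 a, giving a = 2.3443 m/s².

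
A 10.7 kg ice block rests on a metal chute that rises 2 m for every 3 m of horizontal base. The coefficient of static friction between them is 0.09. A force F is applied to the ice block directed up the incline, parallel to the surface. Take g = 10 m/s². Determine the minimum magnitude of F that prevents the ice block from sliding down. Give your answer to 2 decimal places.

51.34 N

The normal force is N = mg cos 33.69° = 89.029 N. With F at its minimum the ice block is on the verge of sliding down, so static friction is at its maximum μ_s N = 0.09 × 89.029 = 8.013 N and acts up the slope.
Equilibrium along the incline: F + μ_s N = mg sin 33.69°, so F = 59.353 − 8.013 = 51.340 N.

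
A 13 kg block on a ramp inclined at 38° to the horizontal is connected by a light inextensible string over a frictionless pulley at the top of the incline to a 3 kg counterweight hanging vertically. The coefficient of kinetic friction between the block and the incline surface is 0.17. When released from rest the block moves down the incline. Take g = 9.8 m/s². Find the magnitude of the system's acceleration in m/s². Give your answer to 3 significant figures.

2.00 m/s²

For the block on the incline: the weight component along the slope is m₁g sin 38° = 13 × 9.8 × 0.6157 = 78.440 N and the normal force is N = m₁g cos 38° = 100.393 N.
Kinetic friction opposes the block's motion down the incline: f = μN = 0.17 × 100.393 = 17.067 N acting up the slope.
Newton's second law for the block (down-slope positive): 78.440 − 17.067 − T = 13 a. For the hanging counterweight (upward positive): T − 3 × 9.8 = 3 a.
Adding the two equations eliminates T: 31.973 = 16 a, so a = 1.9983 m/s².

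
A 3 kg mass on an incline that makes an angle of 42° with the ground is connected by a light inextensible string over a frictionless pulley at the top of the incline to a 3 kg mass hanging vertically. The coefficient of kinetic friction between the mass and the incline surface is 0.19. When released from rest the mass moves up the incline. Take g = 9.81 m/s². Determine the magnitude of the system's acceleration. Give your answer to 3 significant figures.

For the mass on the incline: the weight component along the slope is m₁g sin 42° = 3 × 9.81 × 0.6691 = 19.692 N and the normal force is N = m₁g cos 42° = 21.871 N.
Kinetic friction opposes the mass's motion up the incline: f = μN = 0.19 × 21.871 = 4.155 N acting down the slope.
Newton's second law for the mass (up-slope positive): T − 19.692 − 4.155 = 3 a. For the hanging mass (downward positive): 3 × 9.81 − T = 3 a.
Adding the two equations eliminates T: 5.583 = 6 a, so a = 0.9305 m/s².

0.930 m/s²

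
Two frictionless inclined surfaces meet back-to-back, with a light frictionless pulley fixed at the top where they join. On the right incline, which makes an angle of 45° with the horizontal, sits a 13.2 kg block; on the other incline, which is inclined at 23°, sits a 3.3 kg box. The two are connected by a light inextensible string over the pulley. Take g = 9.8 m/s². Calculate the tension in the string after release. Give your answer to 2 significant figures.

Resolve each weight along its own incline: the 13.2 kg mass has component 13.2 × 9.8 × sin 45° = 91.471 N down its slope, and the 3.3 kg mass has 3.3 × 9.8 × sin 23° = 12.636 N down its slope.
The 13.2 kg side's 91.471 N exceeds the other side's 12.636 N, so that mass slides down and the 3.3 kg mass slides up. Taking that direction as positive, Newton's second law for the whole system gives 91.471 − 12.636 = (13.2 + 3.3) a, so a = 78.835 / 16.5 = 4.7779 m/s².
For the 3.3 kg mass (up-slope positive): T − 12.636 = 3.3 × 4.7779, so T = 28.403 N.

28 N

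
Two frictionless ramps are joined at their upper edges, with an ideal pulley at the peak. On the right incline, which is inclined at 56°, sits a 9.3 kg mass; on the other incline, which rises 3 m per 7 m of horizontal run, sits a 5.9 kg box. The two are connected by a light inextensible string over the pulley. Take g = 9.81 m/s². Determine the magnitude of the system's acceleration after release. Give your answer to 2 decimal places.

Resolve each weight along its own incline: the 9.3 kg mass has component 9.3 × 9.81 × sin 56° = 75.636 N down its slope, and the 5.9 kg mass has 5.9 × 9.81 × sin 23.20° = 22.800 N down its slope.
The 9.3 kg side's 75.636 N exceeds the other side's 22.800 N, so that mass slides down and the 5.9 kg mass slides up. Taking that direction as positive, Newton's second law for the whole system gives 75.636 − 22.800 = (9.3 + 5.9) a, so a = 52.836 / 15.2 = 3.4761 m/s².

3.48 m/s²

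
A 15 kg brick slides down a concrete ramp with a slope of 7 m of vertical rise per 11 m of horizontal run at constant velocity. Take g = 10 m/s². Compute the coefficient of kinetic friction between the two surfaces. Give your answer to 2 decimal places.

0.64

At constant velocity the net force along the incline is zero: mg sin 32.47° = μ mg cos 32.47°.
So μ = tan 32.47° = 0.5369 / 0.8437 = 0.6364.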